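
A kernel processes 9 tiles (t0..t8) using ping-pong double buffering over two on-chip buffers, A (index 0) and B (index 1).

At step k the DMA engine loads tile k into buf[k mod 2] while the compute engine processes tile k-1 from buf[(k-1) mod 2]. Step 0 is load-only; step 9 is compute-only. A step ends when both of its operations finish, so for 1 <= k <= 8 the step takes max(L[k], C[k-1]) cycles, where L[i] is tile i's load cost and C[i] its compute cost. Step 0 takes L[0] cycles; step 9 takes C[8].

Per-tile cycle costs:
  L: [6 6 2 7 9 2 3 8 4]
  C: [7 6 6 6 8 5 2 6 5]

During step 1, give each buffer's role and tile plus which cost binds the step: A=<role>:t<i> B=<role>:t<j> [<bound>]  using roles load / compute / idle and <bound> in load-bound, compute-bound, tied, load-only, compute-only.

k=0 load=t0/6c comp=- wait=6 total=6
k=1 load=t1/6c comp=t0/7c wait=7 total=13
k=2 load=t2/2c comp=t1/6c wait=6 total=19
k=3 load=t3/7c comp=t2/6c wait=7 total=26
k=4 load=t4/9c comp=t3/6c wait=9 total=35
k=5 load=t5/2c comp=t4/8c wait=8 total=43
k=6 load=t6/3c comp=t5/5c wait=5 total=48
k=7 load=t7/8c comp=t6/2c wait=8 total=56
k=8 load=t8/4c comp=t7/6c wait=6 total=62
k=9 load=- comp=t8/5c wait=5 total=67

step 1: A=compute:t0 B=load:t1 [compute-bound]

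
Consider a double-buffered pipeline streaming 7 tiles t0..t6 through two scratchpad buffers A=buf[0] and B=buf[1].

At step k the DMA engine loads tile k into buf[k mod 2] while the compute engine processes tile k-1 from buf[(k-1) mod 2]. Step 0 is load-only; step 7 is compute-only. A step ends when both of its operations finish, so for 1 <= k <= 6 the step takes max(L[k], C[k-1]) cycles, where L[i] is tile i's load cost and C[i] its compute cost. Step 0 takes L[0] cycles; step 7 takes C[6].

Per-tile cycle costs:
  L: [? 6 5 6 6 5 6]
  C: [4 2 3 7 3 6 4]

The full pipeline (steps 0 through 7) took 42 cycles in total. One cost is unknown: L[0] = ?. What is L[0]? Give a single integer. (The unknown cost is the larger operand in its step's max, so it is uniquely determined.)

L[0] = 3

step 0 | dur = L[0]=? = L[0]  (unknown; binding)
step 1 | dur = max(L[1]=6, C[0]=4) = 6
step 2 | dur = max(L[2]=5, C[1]=2) = 5
step 3 | dur = max(L[3]=6, C[2]=3) = 6
step 4 | dur = max(L[4]=6, C[3]=7) = 7
step 5 | dur = max(L[5]=5, C[4]=3) = 5
step 6 | dur = max(L[6]=6, C[5]=6) = 6
step 7 | dur = C[6]=4 = 4
sum of known step durations = 39
dur[0] = total - known = 42 - 39 = 3
L[0] is the binding max in step 0, so L[0] = dur[0] = 3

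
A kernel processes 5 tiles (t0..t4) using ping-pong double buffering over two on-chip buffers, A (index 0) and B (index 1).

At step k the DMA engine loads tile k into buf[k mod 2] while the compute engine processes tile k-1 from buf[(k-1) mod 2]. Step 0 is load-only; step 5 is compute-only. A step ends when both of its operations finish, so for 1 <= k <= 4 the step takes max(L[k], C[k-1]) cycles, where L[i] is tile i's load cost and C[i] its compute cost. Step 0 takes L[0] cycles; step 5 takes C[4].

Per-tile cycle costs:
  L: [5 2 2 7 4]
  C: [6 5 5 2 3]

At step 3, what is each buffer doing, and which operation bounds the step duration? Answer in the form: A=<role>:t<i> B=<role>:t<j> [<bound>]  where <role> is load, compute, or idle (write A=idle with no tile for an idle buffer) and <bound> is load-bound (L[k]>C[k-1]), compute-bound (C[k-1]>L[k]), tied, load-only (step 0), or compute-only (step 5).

[0] DMA t0→A (5c) ∥ CU idle ⇒ 5c, clock 5
[1] DMA t1→B (2c) ∥ CU A:t0 (6c) ⇒ 6c, clock 11
[2] DMA t2→A (2c) ∥ CU B:t1 (5c) ⇒ 5c, clock 16
[3] DMA t3→B (7c) ∥ CU A:t2 (5c) ⇒ 7c, clock 23
[4] DMA t4→A (4c) ∥ CU B:t3 (2c) ⇒ 4c, clock 27
[5] DMA idle ∥ CU A:t4 (3c) ⇒ 3c, clock 30

step 3: A=compute:t2 B=load:t3 [load-bound]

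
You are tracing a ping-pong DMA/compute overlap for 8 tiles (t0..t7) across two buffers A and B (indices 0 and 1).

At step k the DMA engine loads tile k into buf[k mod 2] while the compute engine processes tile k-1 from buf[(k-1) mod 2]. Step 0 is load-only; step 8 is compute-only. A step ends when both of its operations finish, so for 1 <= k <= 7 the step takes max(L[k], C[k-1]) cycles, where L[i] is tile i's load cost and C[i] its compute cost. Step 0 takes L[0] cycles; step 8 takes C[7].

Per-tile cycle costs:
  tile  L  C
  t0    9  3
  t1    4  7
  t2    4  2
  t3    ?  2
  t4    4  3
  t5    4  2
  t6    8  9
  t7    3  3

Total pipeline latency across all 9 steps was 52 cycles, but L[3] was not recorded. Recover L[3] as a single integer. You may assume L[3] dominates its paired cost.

step 0 → dur = L[0]=9 = 9
step 1 → dur = max(L[1]=4, C[0]=3) = 4
step 2 → dur = max(L[2]=4, C[1]=7) = 7
step 3 → dur = max(L[3]=?, C[2]=2) = L[3]  (unknown; binding)
step 4 → dur = max(L[4]=4, C[3]=2) = 4
step 5 → dur = max(L[5]=4, C[4]=3) = 4
step 6 → dur = max(L[6]=8, C[5]=2) = 8
step 7 → dur = max(L[7]=3, C[6]=9) = 9
step 8 → dur = C[7]=3 = 3
sum of known step durations = 48
dur[3] = total - known = 52 - 48 = 4
L[3] is the binding max in step 3, so L[3] = dur[3] = 4

L[3] = 4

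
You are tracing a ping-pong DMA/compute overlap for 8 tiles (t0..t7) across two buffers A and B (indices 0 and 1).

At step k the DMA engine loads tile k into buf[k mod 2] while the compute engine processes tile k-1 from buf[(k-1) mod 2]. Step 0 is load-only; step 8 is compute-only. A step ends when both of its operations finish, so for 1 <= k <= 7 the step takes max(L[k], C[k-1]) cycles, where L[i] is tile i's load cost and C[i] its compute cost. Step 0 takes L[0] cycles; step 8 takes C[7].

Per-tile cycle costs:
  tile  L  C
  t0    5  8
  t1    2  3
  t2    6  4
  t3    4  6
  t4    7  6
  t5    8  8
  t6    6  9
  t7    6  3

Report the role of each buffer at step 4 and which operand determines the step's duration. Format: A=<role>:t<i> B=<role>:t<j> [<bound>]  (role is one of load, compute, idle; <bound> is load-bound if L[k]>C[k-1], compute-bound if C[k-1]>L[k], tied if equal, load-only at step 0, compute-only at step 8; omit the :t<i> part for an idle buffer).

  0. 5=5c; end=5; A:t0 B:-
  1. max(2,8)=8c; end=13; A:t0 B:t1
  2. max(6,3)=6c; end=19; A:t2 B:t1
  3. max(4,4)=4c; end=23; A:t2 B:t3
  4. max(7,6)=7c; end=30; A:t4 B:t3
  5. max(8,6)=8c; end=38; A:t4 B:t5
  6. max(6,8)=8c; end=46; A:t6 B:t5
  7. max(6,9)=9c; end=55; A:t6 B:t7
  8. 3=3c; end=58; A:t6 B:t7

step 4: A=load:t4 B=compute:t3 [load-bound]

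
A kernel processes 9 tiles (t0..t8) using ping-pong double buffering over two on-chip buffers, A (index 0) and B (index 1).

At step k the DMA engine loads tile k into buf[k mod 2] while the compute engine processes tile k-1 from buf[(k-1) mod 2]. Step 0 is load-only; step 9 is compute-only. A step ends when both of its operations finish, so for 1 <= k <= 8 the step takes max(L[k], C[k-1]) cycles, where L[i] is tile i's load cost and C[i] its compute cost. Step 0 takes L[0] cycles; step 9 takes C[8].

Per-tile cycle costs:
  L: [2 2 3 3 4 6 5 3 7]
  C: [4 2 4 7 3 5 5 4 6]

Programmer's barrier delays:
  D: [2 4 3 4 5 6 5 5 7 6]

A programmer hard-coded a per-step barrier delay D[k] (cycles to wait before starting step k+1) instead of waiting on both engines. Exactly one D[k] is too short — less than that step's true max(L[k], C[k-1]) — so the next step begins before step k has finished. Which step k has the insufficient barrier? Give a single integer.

k=0 barrier L[0]=2→2c, D[0]=2 ok
k=1 barrier max(L[1]=2,C[0]=4)→4c, D[1]=4 ok
k=2 barrier max(L[2]=3,C[1]=2)→3c, D[2]=3 ok
k=3 barrier max(L[3]=3,C[2]=4)→4c, D[3]=4 ok
k=4 barrier max(L[4]=4,C[3]=7)→7c, D[4]=5 SHORT
k=5 barrier max(L[5]=6,C[4]=3)→6c, D[5]=6 ok
k=6 barrier max(L[6]=5,C[5]=5)→5c, D[6]=5 ok
k=7 barrier max(L[7]=3,C[6]=5)→5c, D[7]=5 ok
k=8 barrier max(L[8]=7,C[7]=4)→7c, D[8]=7 ok
k=9 barrier C[8]=6→6c, D[9]=6 ok

hazard at step 4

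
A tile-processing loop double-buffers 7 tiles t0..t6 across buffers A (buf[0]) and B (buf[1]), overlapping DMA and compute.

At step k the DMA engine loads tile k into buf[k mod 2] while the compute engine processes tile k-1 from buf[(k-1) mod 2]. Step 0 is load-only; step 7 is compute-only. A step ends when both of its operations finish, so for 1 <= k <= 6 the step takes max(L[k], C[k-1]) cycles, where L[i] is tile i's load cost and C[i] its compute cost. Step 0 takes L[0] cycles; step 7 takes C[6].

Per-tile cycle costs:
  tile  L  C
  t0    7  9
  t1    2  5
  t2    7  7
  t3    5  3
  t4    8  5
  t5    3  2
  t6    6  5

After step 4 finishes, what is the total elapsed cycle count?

step 0: L[0]=7 → dur=7, Σ=7 | A=load:t0 B=idle [load-only]
step 1: L[1]=2 C[0]=9 → dur=9, Σ=16 | A=compute:t0 B=load:t1 [compute-bound]
step 2: L[2]=7 C[1]=5 → dur=7, Σ=23 | A=load:t2 B=compute:t1 [load-bound]
step 3: L[3]=5 C[2]=7 → dur=7, Σ=30 | A=compute:t2 B=load:t3 [compute-bound]
step 4: L[4]=8 C[3]=3 → dur=8, Σ=38 | A=load:t4 B=compute:t3 [load-bound]
step 5: L[5]=3 C[4]=5 → dur=5, Σ=43 | A=compute:t4 B=load:t5 [compute-bound]
step 6: L[6]=6 C[5]=2 → dur=6, Σ=49 | A=load:t6 B=compute:t5 [load-bound]
step 7: C[6]=5 → dur=5, Σ=54 | A=compute:t6 B=idle [compute-only]

end_cycle[4] = 38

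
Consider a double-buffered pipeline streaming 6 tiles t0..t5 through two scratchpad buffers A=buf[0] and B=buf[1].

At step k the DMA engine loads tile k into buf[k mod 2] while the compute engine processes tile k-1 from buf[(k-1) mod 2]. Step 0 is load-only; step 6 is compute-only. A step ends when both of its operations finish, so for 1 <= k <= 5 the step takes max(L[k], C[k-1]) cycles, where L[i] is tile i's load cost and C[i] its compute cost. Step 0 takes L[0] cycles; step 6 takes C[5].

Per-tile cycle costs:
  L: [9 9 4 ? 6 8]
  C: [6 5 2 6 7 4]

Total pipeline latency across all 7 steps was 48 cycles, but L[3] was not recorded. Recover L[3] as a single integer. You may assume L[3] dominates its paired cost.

step 0 | dur = L[0]=9 = 9
step 1 | dur = max(L[1]=9, C[0]=6) = 9
step 2 | dur = max(L[2]=4, C[1]=5) = 5
step 3 | dur = max(L[3]=?, C[2]=2) = L[3]  (unknown; binding)
step 4 | dur = max(L[4]=6, C[3]=6) = 6
step 5 | dur = max(L[5]=8, C[4]=7) = 8
step 6 | dur = C[5]=4 = 4
sum of known step durations = 41
dur[3] = total - known = 48 - 41 = 7
L[3] is the binding max in step 3, so L[3] = dur[3] = 7

L[3] = 7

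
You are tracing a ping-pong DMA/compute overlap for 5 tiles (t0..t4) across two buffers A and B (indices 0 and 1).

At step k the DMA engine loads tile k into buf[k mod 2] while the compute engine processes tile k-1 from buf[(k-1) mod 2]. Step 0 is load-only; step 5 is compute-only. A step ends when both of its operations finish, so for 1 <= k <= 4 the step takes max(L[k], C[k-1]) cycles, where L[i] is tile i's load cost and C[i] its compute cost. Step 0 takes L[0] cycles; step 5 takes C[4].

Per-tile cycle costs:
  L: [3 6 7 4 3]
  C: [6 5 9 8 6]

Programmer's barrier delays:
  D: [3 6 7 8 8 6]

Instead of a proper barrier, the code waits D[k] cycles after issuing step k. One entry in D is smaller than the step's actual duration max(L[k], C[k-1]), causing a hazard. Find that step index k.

step 0: need L[0]=3 = 3; D[0]=3 ok
step 1: need max(L[1]=6,C[0]=6) = 6; D[1]=6 ok
step 2: need max(L[2]=7,C[1]=5) = 7; D[2]=7 ok
step 3: need max(L[3]=4,C[2]=9) = 9; D[3]=8 SHORT
step 4: need max(L[4]=3,C[3]=8) = 8; D[4]=8 ok
step 5: need C[4]=6 = 6; D[5]=6 ok

hazard at step 3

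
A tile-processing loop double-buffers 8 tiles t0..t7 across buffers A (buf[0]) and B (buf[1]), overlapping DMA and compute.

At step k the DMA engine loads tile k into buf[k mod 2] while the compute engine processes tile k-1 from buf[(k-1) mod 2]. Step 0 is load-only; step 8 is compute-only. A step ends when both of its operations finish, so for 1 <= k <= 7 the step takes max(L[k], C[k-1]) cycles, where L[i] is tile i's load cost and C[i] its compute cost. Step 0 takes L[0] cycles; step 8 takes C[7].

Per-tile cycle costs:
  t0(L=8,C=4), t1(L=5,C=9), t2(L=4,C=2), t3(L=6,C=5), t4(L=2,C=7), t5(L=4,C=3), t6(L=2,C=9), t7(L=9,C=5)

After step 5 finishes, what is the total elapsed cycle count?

end_cycle[5] = 40

step 0: L[0]=8 → dur=8, Σ=8 | A=load:t0 B=idle [load-only]
step 1: L[1]=5 C[0]=4 → dur=5, Σ=13 | A=compute:t0 B=load:t1 [load-bound]
step 2: L[2]=4 C[1]=9 → dur=9, Σ=22 | A=load:t2 B=compute:t1 [compute-bound]
step 3: L[3]=6 C[2]=2 → dur=6, Σ=28 | A=compute:t2 B=load:t3 [load-bound]
step 4: L[4]=2 C[3]=5 → dur=5, Σ=33 | A=load:t4 B=compute:t3 [compute-bound]
step 5: L[5]=4 C[4]=7 → dur=7, Σ=40 | A=compute:t4 B=load:t5 [compute-bound]
step 6: L[6]=2 C[5]=3 → dur=3, Σ=43 | A=load:t6 B=compute:t5 [compute-bound]
step 7: L[7]=9 C[6]=9 → dur=9, Σ=52 | A=compute:t6 B=load:t7 [tied]
step 8: C[7]=5 → dur=5, Σ=57 | A=idle B=compute:t7 [compute-only]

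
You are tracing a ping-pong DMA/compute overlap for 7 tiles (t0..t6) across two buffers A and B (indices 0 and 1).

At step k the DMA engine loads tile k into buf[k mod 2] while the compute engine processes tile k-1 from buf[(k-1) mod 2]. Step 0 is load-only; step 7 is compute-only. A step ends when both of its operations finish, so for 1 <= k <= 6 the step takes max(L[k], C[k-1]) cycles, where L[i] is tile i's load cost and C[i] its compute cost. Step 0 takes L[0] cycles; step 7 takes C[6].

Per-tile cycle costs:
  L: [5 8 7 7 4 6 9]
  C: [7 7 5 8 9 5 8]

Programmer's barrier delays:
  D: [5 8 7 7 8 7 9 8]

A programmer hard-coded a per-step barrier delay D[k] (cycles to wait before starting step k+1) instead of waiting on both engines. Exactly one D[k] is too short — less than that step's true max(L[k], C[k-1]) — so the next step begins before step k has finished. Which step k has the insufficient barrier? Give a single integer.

hazard at step 5

step 0: need L[0]=5 = 5; D[0]=5 ok
step 1: need max(L[1]=8,C[0]=7) = 8; D[1]=8 ok
step 2: need max(L[2]=7,C[1]=7) = 7; D[2]=7 ok
step 3: need max(L[3]=7,C[2]=5) = 7; D[3]=7 ok
step 4: need max(L[4]=4,C[3]=8) = 8; D[4]=8 ok
step 5: need max(L[5]=6,C[4]=9) = 9; D[5]=7 SHORT
step 6: need max(L[6]=9,C[5]=5) = 9; D[6]=9 ok
step 7: need C[6]=8 = 8; D[7]=8 ok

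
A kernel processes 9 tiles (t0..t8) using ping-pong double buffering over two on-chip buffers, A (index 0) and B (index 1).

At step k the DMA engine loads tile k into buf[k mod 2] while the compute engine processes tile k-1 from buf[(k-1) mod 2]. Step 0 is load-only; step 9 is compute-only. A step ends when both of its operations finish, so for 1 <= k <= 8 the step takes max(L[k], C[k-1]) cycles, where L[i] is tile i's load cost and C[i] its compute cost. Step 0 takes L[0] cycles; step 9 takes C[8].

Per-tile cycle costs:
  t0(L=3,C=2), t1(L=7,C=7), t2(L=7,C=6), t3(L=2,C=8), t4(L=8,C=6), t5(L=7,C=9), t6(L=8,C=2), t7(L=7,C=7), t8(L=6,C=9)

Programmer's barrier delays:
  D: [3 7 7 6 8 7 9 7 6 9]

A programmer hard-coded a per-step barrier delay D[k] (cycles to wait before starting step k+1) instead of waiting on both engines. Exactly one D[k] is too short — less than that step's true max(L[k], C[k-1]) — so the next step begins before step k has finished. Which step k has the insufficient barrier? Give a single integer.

hazard at step 8

[0] required=L[0]=3=3 vs D=3 ok
[1] required=max(L[1]=7,C[0]=2)=7 vs D=7 ok
[2] required=max(L[2]=7,C[1]=7)=7 vs D=7 ok
[3] required=max(L[3]=2,C[2]=6)=6 vs D=6 ok
[4] required=max(L[4]=8,C[3]=8)=8 vs D=8 ok
[5] required=max(L[5]=7,C[4]=6)=7 vs D=7 ok
[6] required=max(L[6]=8,C[5]=9)=9 vs D=9 ok
[7] required=max(L[7]=7,C[6]=2)=7 vs D=7 ok
[8] required=max(L[8]=6,C[7]=7)=7 vs D=6 SHORT
[9] required=C[8]=9=9 vs D=9 ok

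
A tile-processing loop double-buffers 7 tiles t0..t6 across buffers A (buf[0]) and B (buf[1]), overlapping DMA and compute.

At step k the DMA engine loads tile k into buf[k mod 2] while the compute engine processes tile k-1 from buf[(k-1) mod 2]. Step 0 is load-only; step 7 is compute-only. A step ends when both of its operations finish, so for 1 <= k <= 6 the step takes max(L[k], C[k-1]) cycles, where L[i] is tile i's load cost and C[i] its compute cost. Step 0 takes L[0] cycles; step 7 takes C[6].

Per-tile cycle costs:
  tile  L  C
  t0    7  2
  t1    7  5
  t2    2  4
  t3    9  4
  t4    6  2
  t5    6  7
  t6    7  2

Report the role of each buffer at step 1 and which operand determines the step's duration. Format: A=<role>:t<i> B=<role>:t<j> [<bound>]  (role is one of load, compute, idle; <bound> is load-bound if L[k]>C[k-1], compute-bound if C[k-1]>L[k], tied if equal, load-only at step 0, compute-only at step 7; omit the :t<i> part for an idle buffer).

step 0: L[0]=7 → dur=7, Σ=7 | A=load:t0 B=idle [load-only]
step 1: L[1]=7 C[0]=2 → dur=7, Σ=14 | A=compute:t0 B=load:t1 [load-bound]
step 2: L[2]=2 C[1]=5 → dur=5, Σ=19 | A=load:t2 B=compute:t1 [compute-bound]
step 3: L[3]=9 C[2]=4 → dur=9, Σ=28 | A=compute:t2 B=load:t3 [load-bound]
step 4: L[4]=6 C[3]=4 → dur=6, Σ=34 | A=load:t4 B=compute:t3 [load-bound]
step 5: L[5]=6 C[4]=2 → dur=6, Σ=40 | A=compute:t4 B=load:t5 [load-bound]
step 6: L[6]=7 C[5]=7 → dur=7, Σ=47 | A=load:t6 B=compute:t5 [tied]
step 7: C[6]=2 → dur=2, Σ=49 | A=compute:t6 B=idle [compute-only]

step 1: A=compute:t0 B=load:t1 [load-bound]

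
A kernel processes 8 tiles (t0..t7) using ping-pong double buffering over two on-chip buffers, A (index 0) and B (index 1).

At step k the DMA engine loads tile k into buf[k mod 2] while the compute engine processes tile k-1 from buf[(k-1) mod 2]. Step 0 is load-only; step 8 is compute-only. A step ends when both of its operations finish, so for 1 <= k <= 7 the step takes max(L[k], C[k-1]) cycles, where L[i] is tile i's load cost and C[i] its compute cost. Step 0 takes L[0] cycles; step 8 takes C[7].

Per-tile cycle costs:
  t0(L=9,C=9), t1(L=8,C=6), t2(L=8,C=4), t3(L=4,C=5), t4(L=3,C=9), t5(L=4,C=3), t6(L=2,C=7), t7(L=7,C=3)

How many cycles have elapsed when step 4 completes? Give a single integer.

step 0: L[0]=9 → dur=9, Σ=9 | A=load:t0 B=idle [load-only]
step 1: L[1]=8 C[0]=9 → dur=9, Σ=18 | A=compute:t0 B=load:t1 [compute-bound]
step 2: L[2]=8 C[1]=6 → dur=8, Σ=26 | A=load:t2 B=compute:t1 [load-bound]
step 3: L[3]=4 C[2]=4 → dur=4, Σ=30 | A=compute:t2 B=load:t3 [tied]
step 4: L[4]=3 C[3]=5 → dur=5, Σ=35 | A=load:t4 B=compute:t3 [compute-bound]
step 5: L[5]=4 C[4]=9 → dur=9, Σ=44 | A=compute:t4 B=load:t5 [compute-bound]
step 6: L[6]=2 C[5]=3 → dur=3, Σ=47 | A=load:t6 B=compute:t5 [compute-bound]
step 7: L[7]=7 C[6]=7 → dur=7, Σ=54 | A=compute:t6 B=load:t7 [tied]
step 8: C[7]=3 → dur=3, Σ=57 | A=idle B=compute:t7 [compute-only]

end_cycle[4] = 35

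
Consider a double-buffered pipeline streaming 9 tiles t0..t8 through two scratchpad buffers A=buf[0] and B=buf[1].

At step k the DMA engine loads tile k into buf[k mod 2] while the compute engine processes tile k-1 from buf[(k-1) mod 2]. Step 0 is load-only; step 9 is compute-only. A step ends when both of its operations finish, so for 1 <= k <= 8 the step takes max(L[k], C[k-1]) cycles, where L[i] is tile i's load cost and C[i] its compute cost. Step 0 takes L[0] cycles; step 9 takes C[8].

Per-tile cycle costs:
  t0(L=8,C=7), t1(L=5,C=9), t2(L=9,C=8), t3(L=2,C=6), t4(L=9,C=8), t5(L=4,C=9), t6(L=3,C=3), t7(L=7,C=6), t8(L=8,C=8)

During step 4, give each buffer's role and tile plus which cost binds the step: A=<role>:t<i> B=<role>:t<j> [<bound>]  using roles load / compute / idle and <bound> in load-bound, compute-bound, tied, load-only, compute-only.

step 0: L[0]=8 → dur=8, Σ=8 | A=load:t0 B=idle [load-only]
step 1: L[1]=5 C[0]=7 → dur=7, Σ=15 | A=compute:t0 B=load:t1 [compute-bound]
step 2: L[2]=9 C[1]=9 → dur=9, Σ=24 | A=load:t2 B=compute:t1 [tied]
step 3: L[3]=2 C[2]=8 → dur=8, Σ=32 | A=compute:t2 B=load:t3 [compute-bound]
step 4: L[4]=9 C[3]=6 → dur=9, Σ=41 | A=load:t4 B=compute:t3 [load-bound]
step 5: L[5]=4 C[4]=8 → dur=8, Σ=49 | A=compute:t4 B=load:t5 [compute-bound]
step 6: L[6]=3 C[5]=9 → dur=9, Σ=58 | A=load:t6 B=compute:t5 [compute-bound]
step 7: L[7]=7 C[6]=3 → dur=7, Σ=65 | A=compute:t6 B=load:t7 [load-bound]
step 8: L[8]=8 C[7]=6 → dur=8, Σ=73 | A=load:t8 B=compute:t7 [load-bound]
step 9: C[8]=8 → dur=8, Σ=81 | A=compute:t8 B=idle [compute-only]

step 4: A=load:t4 B=compute:t3 [load-bound]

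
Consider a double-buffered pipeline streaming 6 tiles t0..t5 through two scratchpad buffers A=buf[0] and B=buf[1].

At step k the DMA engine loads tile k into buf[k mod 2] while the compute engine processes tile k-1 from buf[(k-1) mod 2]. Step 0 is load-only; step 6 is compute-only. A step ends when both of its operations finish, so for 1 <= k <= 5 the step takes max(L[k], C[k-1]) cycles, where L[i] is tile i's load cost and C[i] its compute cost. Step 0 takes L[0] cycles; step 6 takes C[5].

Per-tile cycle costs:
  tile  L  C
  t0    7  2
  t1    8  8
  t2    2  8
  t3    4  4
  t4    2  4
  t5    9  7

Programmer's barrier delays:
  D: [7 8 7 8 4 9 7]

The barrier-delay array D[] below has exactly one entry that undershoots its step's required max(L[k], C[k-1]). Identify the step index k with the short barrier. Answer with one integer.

hazard at step 2

k=0 barrier L[0]=7→7c, D[0]=7 ok
k=1 barrier max(L[1]=8,C[0]=2)→8c, D[1]=8 ok
k=2 barrier max(L[2]=2,C[1]=8)→8c, D[2]=7 SHORT
k=3 barrier max(L[3]=4,C[2]=8)→8c, D[3]=8 ok
k=4 barrier max(L[4]=2,C[3]=4)→4c, D[4]=4 ok
k=5 barrier max(L[5]=9,C[4]=4)→9c, D[5]=9 ok
k=6 barrier C[5]=7→7c, D[6]=7 ok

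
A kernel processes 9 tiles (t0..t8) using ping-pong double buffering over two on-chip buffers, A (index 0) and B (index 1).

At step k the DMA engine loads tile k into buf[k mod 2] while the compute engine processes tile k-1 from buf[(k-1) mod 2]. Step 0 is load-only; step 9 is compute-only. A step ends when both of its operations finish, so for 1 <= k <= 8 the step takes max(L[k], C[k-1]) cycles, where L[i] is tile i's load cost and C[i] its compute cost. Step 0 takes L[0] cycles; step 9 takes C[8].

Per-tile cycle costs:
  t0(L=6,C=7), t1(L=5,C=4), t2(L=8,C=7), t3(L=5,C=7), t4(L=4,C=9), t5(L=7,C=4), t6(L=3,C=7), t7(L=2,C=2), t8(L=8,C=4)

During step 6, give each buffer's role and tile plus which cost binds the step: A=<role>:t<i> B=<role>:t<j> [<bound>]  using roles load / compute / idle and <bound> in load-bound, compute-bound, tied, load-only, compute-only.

step 0: L[0]=6 → dur=6, Σ=6 | A=load:t0 B=idle [load-only]
step 1: L[1]=5 C[0]=7 → dur=7, Σ=13 | A=compute:t0 B=load:t1 [compute-bound]
step 2: L[2]=8 C[1]=4 → dur=8, Σ=21 | A=load:t2 B=compute:t1 [load-bound]
step 3: L[3]=5 C[2]=7 → dur=7, Σ=28 | A=compute:t2 B=load:t3 [compute-bound]
step 4: L[4]=4 C[3]=7 → dur=7, Σ=35 | A=load:t4 B=compute:t3 [compute-bound]
step 5: L[5]=7 C[4]=9 → dur=9, Σ=44 | A=compute:t4 B=load:t5 [compute-bound]
step 6: L[6]=3 C[5]=4 → dur=4, Σ=48 | A=load:t6 B=compute:t5 [compute-bound]
step 7: L[7]=2 C[6]=7 → dur=7, Σ=55 | A=compute:t6 B=load:t7 [compute-bound]
step 8: L[8]=8 C[7]=2 → dur=8, Σ=63 | A=load:t8 B=compute:t7 [load-bound]
step 9: C[8]=4 → dur=4, Σ=67 | A=compute:t8 B=idle [compute-only]

step 6: A=load:t6 B=compute:t5 [compute-bound]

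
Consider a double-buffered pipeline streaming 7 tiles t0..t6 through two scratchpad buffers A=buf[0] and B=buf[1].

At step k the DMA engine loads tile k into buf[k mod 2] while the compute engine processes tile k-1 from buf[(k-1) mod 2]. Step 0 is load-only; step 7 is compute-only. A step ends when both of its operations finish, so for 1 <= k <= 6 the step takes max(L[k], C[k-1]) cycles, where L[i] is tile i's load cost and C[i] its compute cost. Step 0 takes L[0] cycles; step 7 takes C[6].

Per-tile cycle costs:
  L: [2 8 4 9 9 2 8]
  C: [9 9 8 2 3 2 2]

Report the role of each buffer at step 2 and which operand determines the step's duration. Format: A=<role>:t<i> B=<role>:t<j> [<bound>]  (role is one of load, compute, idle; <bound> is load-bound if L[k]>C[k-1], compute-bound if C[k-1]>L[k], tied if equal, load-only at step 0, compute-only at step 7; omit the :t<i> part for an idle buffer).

step 2: A=load:t2 B=compute:t1 [compute-bound]

  0. 2=2c; end=2; A:t0 B:-
  1. max(8,9)=9c; end=11; A:t0 B:t1
  2. max(4,9)=9c; end=20; A:t2 B:t1
  3. max(9,8)=9c; end=29; A:t2 B:t3
  4. max(9,2)=9c; end=38; A:t4 B:t3
  5. max(2,3)=3c; end=41; A:t4 B:t5
  6. max(8,2)=8c; end=49; A:t6 B:t5
  7. 2=2c; end=51; A:t6 B:t5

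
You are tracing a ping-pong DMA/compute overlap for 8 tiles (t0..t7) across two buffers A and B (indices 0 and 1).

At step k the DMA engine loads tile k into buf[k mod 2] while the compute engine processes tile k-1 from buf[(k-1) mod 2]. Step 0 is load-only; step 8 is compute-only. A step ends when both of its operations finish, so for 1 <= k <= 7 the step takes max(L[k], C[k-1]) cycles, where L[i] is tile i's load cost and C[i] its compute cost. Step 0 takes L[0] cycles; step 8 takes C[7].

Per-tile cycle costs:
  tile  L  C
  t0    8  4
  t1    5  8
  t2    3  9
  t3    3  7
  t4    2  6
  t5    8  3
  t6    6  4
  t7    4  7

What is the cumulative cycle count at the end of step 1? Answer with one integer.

end_cycle[1] = 13

k=0 load=t0/8c comp=- wait=8 total=8
k=1 load=t1/5c comp=t0/4c wait=5 total=13
k=2 load=t2/3c comp=t1/8c wait=8 total=21
k=3 load=t3/3c comp=t2/9c wait=9 total=30
k=4 load=t4/2c comp=t3/7c wait=7 total=37
k=5 load=t5/8c comp=t4/6c wait=8 total=45
k=6 load=t6/6c comp=t5/3c wait=6 total=51
k=7 load=t7/4c comp=t6/4c wait=4 total=55
k=8 load=- comp=t7/7c wait=7 total=62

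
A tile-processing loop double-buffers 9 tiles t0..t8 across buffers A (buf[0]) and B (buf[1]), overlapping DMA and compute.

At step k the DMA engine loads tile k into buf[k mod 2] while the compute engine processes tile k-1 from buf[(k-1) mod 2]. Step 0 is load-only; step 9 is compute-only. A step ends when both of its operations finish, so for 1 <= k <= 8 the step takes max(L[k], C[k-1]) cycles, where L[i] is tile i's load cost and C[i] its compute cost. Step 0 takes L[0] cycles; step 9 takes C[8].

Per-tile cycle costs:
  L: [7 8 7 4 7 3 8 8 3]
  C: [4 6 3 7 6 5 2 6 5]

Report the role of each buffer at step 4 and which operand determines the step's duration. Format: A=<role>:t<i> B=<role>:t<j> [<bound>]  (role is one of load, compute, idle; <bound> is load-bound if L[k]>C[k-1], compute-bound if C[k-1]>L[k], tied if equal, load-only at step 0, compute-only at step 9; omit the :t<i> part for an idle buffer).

k=0 load=t0/7c comp=- wait=7 total=7
k=1 load=t1/8c comp=t0/4c wait=8 total=15
k=2 load=t2/7c comp=t1/6c wait=7 total=22
k=3 load=t3/4c comp=t2/3c wait=4 total=26
k=4 load=t4/7c comp=t3/7c wait=7 total=33
k=5 load=t5/3c comp=t4/6c wait=6 total=39
k=6 load=t6/8c comp=t5/5c wait=8 total=47
k=7 load=t7/8c comp=t6/2c wait=8 total=55
k=8 load=t8/3c comp=t7/6c wait=6 total=61
k=9 load=- comp=t8/5c wait=5 total=66

step 4: A=load:t4 B=compute:t3 [tied]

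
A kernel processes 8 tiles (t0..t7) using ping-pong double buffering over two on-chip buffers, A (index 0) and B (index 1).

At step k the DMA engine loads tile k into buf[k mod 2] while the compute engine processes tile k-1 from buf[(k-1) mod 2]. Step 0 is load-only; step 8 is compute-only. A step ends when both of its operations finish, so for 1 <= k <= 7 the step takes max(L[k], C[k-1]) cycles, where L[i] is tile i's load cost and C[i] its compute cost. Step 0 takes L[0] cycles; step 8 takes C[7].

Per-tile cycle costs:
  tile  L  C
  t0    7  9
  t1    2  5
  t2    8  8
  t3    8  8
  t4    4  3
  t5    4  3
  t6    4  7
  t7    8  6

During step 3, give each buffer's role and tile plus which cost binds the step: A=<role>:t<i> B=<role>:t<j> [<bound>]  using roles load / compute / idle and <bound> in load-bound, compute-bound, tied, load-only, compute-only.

step 3: A=compute:t2 B=load:t3 [tied]

  0. 7=7c; end=7; A:t0 B:-
  1. max(2,9)=9c; end=16; A:t0 B:t1
  2. max(8,5)=8c; end=24; A:t2 B:t1
  3. max(8,8)=8c; end=32; A:t2 B:t3
  4. max(4,8)=8c; end=40; A:t4 B:t3
  5. max(4,3)=4c; end=44; A:t4 B:t5
  6. max(4,3)=4c; end=48; A:t6 B:t5
  7. max(8,7)=8c; end=56; A:t6 B:t7
  8. 6=6c; end=62; A:t6 B:t7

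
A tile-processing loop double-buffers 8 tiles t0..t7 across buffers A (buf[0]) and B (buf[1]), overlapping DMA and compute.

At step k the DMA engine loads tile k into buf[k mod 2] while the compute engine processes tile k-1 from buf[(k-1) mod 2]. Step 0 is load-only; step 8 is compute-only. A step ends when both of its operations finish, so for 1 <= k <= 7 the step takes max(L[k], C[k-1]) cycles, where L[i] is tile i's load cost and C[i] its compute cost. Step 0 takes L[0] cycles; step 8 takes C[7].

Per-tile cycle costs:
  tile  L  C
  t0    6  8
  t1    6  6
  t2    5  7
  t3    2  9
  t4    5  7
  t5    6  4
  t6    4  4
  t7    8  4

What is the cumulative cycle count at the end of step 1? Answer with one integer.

step 0: L[0]=6 → dur=6, Σ=6 | A=load:t0 B=idle [load-only]
step 1: L[1]=6 C[0]=8 → dur=8, Σ=14 | A=compute:t0 B=load:t1 [compute-bound]
step 2: L[2]=5 C[1]=6 → dur=6, Σ=20 | A=load:t2 B=compute:t1 [compute-bound]
step 3: L[3]=2 C[2]=7 → dur=7, Σ=27 | A=compute:t2 B=load:t3 [compute-bound]
step 4: L[4]=5 C[3]=9 → dur=9, Σ=36 | A=load:t4 B=compute:t3 [compute-bound]
step 5: L[5]=6 C[4]=7 → dur=7, Σ=43 | A=compute:t4 B=load:t5 [compute-bound]
step 6: L[6]=4 C[5]=4 → dur=4, Σ=47 | A=load:t6 B=compute:t5 [tied]
step 7: L[7]=8 C[6]=4 → dur=8, Σ=55 | A=compute:t6 B=load:t7 [load-bound]
step 8: C[7]=4 → dur=4, Σ=59 | A=idle B=compute:t7 [compute-only]

end_cycle[1] = 14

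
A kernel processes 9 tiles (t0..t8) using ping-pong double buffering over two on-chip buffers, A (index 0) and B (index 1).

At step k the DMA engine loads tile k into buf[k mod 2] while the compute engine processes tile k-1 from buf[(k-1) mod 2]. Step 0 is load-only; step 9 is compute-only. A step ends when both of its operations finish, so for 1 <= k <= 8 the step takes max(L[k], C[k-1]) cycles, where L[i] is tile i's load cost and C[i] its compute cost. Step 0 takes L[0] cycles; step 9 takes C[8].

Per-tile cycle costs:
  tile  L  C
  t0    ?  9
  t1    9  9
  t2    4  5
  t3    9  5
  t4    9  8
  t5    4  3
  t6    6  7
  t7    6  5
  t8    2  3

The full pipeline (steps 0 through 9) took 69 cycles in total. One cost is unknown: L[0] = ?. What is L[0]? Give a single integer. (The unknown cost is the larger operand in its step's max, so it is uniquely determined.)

L[0] = 4

step 0 | dur = L[0]=? = L[0]  (unknown; binding)
step 1 | dur = max(L[1]=9, C[0]=9) = 9
step 2 | dur = max(L[2]=4, C[1]=9) = 9
step 3 | dur = max(L[3]=9, C[2]=5) = 9
step 4 | dur = max(L[4]=9, C[3]=5) = 9
step 5 | dur = max(L[5]=4, C[4]=8) = 8
step 6 | dur = max(L[6]=6, C[5]=3) = 6
step 7 | dur = max(L[7]=6, C[6]=7) = 7
step 8 | dur = max(L[8]=2, C[7]=5) = 5
step 9 | dur = C[8]=3 = 3
sum of known step durations = 65
dur[0] = total - known = 69 - 65 = 4
L[0] is the binding max in step 0, so L[0] = dur[0] = 4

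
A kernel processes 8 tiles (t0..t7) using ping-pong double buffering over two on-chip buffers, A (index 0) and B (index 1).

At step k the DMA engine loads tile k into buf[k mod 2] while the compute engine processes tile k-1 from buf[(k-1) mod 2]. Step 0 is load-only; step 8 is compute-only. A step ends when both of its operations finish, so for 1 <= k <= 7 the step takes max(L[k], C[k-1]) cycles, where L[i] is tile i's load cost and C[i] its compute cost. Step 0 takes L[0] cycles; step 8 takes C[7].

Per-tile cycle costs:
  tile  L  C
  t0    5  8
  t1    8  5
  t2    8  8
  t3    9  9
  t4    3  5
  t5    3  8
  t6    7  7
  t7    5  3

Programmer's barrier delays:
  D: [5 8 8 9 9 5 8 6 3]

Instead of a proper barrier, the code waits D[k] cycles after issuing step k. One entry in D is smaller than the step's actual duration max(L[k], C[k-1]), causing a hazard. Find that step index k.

[0] required=L[0]=5=5 vs D=5 ok
[1] required=max(L[1]=8,C[0]=8)=8 vs D=8 ok
[2] required=max(L[2]=8,C[1]=5)=8 vs D=8 ok
[3] required=max(L[3]=9,C[2]=8)=9 vs D=9 ok
[4] required=max(L[4]=3,C[3]=9)=9 vs D=9 ok
[5] required=max(L[5]=3,C[4]=5)=5 vs D=5 ok
[6] required=max(L[6]=7,C[5]=8)=8 vs D=8 ok
[7] required=max(L[7]=5,C[6]=7)=7 vs D=6 SHORT
[8] required=C[7]=3=3 vs D=3 ok

hazard at step 7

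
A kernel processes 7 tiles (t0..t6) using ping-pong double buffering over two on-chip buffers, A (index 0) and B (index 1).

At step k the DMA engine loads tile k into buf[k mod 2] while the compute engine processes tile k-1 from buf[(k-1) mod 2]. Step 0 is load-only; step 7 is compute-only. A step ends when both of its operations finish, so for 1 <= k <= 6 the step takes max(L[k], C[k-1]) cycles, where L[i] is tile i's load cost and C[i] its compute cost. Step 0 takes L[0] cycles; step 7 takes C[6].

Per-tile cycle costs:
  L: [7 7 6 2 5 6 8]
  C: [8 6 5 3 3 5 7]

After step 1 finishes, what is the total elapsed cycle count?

step 0: L[0]=7 → dur=7, Σ=7 | A=load:t0 B=idle [load-only]
step 1: L[1]=7 C[0]=8 → dur=8, Σ=15 | A=compute:t0 B=load:t1 [compute-bound]
step 2: L[2]=6 C[1]=6 → dur=6, Σ=21 | A=load:t2 B=compute:t1 [tied]
step 3: L[3]=2 C[2]=5 → dur=5, Σ=26 | A=compute:t2 B=load:t3 [compute-bound]
step 4: L[4]=5 C[3]=3 → dur=5, Σ=31 | A=load:t4 B=compute:t3 [load-bound]
step 5: L[5]=6 C[4]=3 → dur=6, Σ=37 | A=compute:t4 B=load:t5 [load-bound]
step 6: L[6]=8 C[5]=5 → dur=8, Σ=45 | A=load:t6 B=compute:t5 [load-bound]
step 7: C[6]=7 → dur=7, Σ=52 | A=compute:t6 B=idle [compute-only]

end_cycle[1] = 15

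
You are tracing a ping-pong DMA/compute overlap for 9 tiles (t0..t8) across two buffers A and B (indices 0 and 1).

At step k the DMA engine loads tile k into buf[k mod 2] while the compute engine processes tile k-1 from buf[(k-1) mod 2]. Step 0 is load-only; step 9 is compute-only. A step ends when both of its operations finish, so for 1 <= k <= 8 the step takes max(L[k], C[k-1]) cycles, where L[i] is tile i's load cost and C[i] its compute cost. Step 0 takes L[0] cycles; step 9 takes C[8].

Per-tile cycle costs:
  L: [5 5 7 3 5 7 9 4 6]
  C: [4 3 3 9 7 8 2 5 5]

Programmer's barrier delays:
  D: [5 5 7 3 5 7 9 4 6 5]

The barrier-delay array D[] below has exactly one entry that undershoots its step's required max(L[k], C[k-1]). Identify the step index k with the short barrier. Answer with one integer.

[0] required=L[0]=5=5 vs D=5 ok
[1] required=max(L[1]=5,C[0]=4)=5 vs D=5 ok
[2] required=max(L[2]=7,C[1]=3)=7 vs D=7 ok
[3] required=max(L[3]=3,C[2]=3)=3 vs D=3 ok
[4] required=max(L[4]=5,C[3]=9)=9 vs D=5 SHORT
[5] required=max(L[5]=7,C[4]=7)=7 vs D=7 ok
[6] required=max(L[6]=9,C[5]=8)=9 vs D=9 ok
[7] required=max(L[7]=4,C[6]=2)=4 vs D=4 ok
[8] required=max(L[8]=6,C[7]=5)=6 vs D=6 ok
[9] required=C[8]=5=5 vs D=5 ok

hazard at step 4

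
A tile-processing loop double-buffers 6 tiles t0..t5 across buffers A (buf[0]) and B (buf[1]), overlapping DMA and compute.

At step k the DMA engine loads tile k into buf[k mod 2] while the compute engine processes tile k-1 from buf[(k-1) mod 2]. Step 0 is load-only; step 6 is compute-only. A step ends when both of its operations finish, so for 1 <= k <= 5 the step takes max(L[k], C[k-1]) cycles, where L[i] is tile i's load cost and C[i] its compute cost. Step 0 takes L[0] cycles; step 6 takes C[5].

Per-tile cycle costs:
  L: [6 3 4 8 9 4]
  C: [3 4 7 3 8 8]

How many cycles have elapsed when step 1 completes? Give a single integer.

end_cycle[1] = 9

[0] DMA t0→A (6c) ∥ CU idle ⇒ 6c, clock 6
[1] DMA t1→B (3c) ∥ CU A:t0 (3c) ⇒ 3c, clock 9
[2] DMA t2→A (4c) ∥ CU B:t1 (4c) ⇒ 4c, clock 13
[3] DMA t3→B (8c) ∥ CU A:t2 (7c) ⇒ 8c, clock 21
[4] DMA t4→A (9c) ∥ CU B:t3 (3c) ⇒ 9c, clock 30
[5] DMA t5→B (4c) ∥ CU A:t4 (8c) ⇒ 8c, clock 38
[6] DMA idle ∥ CU B:t5 (8c) ⇒ 8c, clock 46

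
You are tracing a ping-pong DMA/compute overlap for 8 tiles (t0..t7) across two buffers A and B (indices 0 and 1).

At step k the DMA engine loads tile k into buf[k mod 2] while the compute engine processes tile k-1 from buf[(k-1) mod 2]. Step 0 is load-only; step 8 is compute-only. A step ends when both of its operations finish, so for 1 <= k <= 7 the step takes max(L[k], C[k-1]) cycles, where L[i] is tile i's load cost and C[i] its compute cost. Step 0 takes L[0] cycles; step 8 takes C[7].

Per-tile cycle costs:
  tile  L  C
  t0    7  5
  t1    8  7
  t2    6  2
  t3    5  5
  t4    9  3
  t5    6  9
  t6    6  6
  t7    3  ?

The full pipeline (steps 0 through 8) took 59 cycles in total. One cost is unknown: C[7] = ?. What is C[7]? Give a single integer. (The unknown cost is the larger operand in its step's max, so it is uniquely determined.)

C[7] = 2

step 0 = dur = L[0]=7 = 7
step 1 = dur = max(L[1]=8, C[0]=5) = 8
step 2 = dur = max(L[2]=6, C[1]=7) = 7
step 3 = dur = max(L[3]=5, C[2]=2) = 5
step 4 = dur = max(L[4]=9, C[3]=5) = 9
step 5 = dur = max(L[5]=6, C[4]=3) = 6
step 6 = dur = max(L[6]=6, C[5]=9) = 9
step 7 = dur = max(L[7]=3, C[6]=6) = 6
step 8 = dur = C[7]=? = C[7]  (unknown; binding)
sum of known step durations = 57
dur[8] = total - known = 59 - 57 = 2
C[7] is the binding max in step 8, so C[7] = dur[8] = 2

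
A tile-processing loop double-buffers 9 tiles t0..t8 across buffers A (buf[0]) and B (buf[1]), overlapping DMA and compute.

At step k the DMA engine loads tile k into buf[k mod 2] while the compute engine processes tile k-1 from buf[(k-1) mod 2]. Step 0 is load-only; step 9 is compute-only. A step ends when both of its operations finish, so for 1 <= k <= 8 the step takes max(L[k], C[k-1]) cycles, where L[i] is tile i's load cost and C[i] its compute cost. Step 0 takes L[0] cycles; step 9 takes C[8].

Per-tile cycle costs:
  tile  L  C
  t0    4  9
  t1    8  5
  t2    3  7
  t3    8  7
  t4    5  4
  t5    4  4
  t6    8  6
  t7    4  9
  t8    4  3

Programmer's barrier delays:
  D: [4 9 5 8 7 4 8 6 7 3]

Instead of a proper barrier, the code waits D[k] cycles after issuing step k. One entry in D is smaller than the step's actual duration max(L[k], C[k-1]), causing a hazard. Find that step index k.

[0] required=L[0]=4=4 vs D=4 ok
[1] required=max(L[1]=8,C[0]=9)=9 vs D=9 ok
[2] required=max(L[2]=3,C[1]=5)=5 vs D=5 ok
[3] required=max(L[3]=8,C[2]=7)=8 vs D=8 ok
[4] required=max(L[4]=5,C[3]=7)=7 vs D=7 ok
[5] required=max(L[5]=4,C[4]=4)=4 vs D=4 ok
[6] required=max(L[6]=8,C[5]=4)=8 vs D=8 ok
[7] required=max(L[7]=4,C[6]=6)=6 vs D=6 ok
[8] required=max(L[8]=4,C[7]=9)=9 vs D=7 SHORT
[9] required=C[8]=3=3 vs D=3 ok

hazard at step 8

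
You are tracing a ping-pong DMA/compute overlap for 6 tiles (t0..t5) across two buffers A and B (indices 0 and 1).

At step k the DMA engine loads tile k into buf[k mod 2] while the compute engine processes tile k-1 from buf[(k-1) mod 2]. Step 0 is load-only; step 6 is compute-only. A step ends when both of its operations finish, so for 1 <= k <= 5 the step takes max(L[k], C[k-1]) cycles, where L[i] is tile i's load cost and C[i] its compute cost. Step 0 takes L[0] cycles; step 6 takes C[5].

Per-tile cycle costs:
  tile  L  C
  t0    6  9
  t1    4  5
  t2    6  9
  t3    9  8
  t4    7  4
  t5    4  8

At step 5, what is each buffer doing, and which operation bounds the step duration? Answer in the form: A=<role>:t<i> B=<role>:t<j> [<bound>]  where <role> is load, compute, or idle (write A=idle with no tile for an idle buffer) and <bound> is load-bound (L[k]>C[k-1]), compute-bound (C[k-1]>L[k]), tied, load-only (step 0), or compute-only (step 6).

step 5: A=compute:t4 B=load:t5 [tied]

step 0: L[0]=6 → dur=6, Σ=6 | A=load:t0 B=idle [load-only]
step 1: L[1]=4 C[0]=9 → dur=9, Σ=15 | A=compute:t0 B=load:t1 [compute-bound]
step 2: L[2]=6 C[1]=5 → dur=6, Σ=21 | A=load:t2 B=compute:t1 [load-bound]
step 3: L[3]=9 C[2]=9 → dur=9, Σ=30 | A=compute:t2 B=load:t3 [tied]
step 4: L[4]=7 C[3]=8 → dur=8, Σ=38 | A=load:t4 B=compute:t3 [compute-bound]
step 5: L[5]=4 C[4]=4 → dur=4, Σ=42 | A=compute:t4 B=load:t5 [tied]
step 6: C[5]=8 → dur=8, Σ=50 | A=idle B=compute:t5 [compute-only]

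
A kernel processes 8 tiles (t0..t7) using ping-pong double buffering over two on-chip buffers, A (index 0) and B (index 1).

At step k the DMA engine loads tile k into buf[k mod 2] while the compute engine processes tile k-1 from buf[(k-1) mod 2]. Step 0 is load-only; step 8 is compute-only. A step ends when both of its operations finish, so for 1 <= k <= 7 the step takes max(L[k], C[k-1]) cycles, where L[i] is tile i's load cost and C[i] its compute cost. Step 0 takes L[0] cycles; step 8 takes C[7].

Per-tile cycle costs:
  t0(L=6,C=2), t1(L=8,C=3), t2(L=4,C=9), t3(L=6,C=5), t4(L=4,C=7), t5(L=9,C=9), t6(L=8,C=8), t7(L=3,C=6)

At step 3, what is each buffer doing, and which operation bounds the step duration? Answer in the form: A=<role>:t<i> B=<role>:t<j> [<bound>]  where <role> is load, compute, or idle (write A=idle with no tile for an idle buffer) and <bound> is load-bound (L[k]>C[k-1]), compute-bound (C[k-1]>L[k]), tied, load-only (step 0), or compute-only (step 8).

step 3: A=compute:t2 B=load:t3 [compute-bound]

[0] DMA t0→A (6c) ∥ CU idle ⇒ 6c, clock 6
[1] DMA t1→B (8c) ∥ CU A:t0 (2c) ⇒ 8c, clock 14
[2] DMA t2→A (4c) ∥ CU B:t1 (3c) ⇒ 4c, clock 18
[3] DMA t3→B (6c) ∥ CU A:t2 (9c) ⇒ 9c, clock 27
[4] DMA t4→A (4c) ∥ CU B:t3 (5c) ⇒ 5c, clock 32
[5] DMA t5→B (9c) ∥ CU A:t4 (7c) ⇒ 9c, clock 41
[6] DMA t6→A (8c) ∥ CU B:t5 (9c) ⇒ 9c, clock 50
[7] DMA t7→B (3c) ∥ CU A:t6 (8c) ⇒ 8c, clock 58
[8] DMA idle ∥ CU B:t7 (6c) ⇒ 6c, clock 64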